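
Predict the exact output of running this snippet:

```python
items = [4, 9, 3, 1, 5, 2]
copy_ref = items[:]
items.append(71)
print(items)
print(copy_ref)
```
[4, 9, 3, 1, 5, 2, 71]
[4, 9, 3, 1, 5, 2]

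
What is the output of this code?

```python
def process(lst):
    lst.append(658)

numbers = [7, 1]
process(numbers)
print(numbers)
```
[7, 1, 658]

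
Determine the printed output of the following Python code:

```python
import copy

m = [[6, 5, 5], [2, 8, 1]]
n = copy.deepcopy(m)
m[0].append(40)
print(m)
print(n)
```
[[6, 5, 5, 40], [2, 8, 1]]
[[6, 5, 5], [2, 8, 1]]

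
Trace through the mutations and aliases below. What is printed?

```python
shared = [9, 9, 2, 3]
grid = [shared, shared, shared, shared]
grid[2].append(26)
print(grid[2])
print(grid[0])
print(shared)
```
[9, 9, 2, 3, 26]
[9, 9, 2, 3, 26]
[9, 9, 2, 3, 26]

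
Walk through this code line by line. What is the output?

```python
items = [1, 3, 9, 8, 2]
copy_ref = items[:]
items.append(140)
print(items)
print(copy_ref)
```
[1, 3, 9, 8, 2, 140]
[1, 3, 9, 8, 2]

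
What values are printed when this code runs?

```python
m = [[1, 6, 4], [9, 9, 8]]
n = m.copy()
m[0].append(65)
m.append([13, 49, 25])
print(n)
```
[[1, 6, 4, 65], [9, 9, 8]]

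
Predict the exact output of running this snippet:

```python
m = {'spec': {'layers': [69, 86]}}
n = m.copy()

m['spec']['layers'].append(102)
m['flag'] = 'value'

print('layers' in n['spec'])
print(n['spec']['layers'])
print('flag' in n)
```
True
[69, 86, 102]
False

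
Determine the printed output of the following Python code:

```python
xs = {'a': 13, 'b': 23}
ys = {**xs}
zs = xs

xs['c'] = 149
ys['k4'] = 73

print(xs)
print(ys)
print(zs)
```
{'a': 13, 'b': 23, 'c': 149}
{'a': 13, 'b': 23, 'k4': 73}
{'a': 13, 'b': 23, 'c': 149}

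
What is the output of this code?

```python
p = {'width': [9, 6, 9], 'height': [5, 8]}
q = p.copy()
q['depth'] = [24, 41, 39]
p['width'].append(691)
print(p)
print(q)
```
{'width': [9, 6, 9, 691], 'height': [5, 8]}
{'width': [9, 6, 9, 691], 'height': [5, 8], 'depth': [24, 41, 39]}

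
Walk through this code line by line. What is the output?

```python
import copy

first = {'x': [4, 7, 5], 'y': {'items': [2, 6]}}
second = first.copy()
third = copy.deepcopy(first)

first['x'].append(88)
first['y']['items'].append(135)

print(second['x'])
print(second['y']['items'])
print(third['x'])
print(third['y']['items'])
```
[4, 7, 5, 88]
[2, 6, 135]
[4, 7, 5]
[2, 6]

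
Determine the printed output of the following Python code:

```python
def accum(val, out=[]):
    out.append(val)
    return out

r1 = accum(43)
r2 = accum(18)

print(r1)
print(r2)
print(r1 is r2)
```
[43, 18]
[43, 18]
True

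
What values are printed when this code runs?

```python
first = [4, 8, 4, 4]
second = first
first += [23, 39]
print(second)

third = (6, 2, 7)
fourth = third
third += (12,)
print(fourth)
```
[4, 8, 4, 4, 23, 39]
(6, 2, 7)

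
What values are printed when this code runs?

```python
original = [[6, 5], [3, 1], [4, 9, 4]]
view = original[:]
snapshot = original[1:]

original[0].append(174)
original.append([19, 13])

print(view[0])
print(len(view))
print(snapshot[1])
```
[6, 5, 174]
3
[4, 9, 4]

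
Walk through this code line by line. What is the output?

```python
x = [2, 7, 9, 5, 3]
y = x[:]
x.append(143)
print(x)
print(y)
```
[2, 7, 9, 5, 3, 143]
[2, 7, 9, 5, 3]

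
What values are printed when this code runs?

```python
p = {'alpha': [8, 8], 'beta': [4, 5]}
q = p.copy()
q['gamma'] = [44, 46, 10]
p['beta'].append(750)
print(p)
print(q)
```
{'alpha': [8, 8], 'beta': [4, 5, 750]}
{'alpha': [8, 8], 'beta': [4, 5, 750], 'gamma': [44, 46, 10]}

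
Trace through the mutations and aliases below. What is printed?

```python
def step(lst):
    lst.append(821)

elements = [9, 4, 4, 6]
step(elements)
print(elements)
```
[9, 4, 4, 6, 821]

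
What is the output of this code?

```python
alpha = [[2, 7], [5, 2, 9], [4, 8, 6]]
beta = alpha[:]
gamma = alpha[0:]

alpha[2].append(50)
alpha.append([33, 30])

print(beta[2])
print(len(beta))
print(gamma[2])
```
[4, 8, 6, 50]
3
[4, 8, 6, 50]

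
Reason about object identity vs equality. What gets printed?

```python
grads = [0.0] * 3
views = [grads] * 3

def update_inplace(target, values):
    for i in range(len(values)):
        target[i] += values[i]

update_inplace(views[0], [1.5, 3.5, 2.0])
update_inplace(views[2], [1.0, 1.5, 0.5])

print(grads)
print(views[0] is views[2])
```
[2.5, 5.0, 2.5]
True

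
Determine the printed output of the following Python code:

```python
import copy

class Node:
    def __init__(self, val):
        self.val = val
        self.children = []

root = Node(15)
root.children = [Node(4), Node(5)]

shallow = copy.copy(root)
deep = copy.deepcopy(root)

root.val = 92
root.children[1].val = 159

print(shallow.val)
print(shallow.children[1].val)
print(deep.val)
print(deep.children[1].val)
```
15
159
15
5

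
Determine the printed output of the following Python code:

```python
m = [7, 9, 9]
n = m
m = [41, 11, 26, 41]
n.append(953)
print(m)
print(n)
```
[41, 11, 26, 41]
[7, 9, 9, 953]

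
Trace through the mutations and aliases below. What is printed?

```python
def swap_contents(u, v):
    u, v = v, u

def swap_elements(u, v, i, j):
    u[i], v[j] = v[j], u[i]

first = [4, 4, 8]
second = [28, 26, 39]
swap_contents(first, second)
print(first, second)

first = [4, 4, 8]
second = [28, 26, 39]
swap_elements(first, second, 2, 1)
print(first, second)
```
[4, 4, 8] [28, 26, 39]
[4, 4, 26] [28, 8, 39]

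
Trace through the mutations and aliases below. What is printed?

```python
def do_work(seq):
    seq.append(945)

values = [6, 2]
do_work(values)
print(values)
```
[6, 2, 945]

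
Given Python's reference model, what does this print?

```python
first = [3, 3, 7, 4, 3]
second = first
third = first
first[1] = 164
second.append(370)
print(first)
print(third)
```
[3, 164, 7, 4, 3, 370]
[3, 164, 7, 4, 3, 370]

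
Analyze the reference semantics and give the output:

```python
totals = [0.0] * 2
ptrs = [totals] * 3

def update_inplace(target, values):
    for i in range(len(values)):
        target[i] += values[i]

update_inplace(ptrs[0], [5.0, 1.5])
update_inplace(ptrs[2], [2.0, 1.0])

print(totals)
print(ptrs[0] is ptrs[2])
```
[7.0, 2.5]
True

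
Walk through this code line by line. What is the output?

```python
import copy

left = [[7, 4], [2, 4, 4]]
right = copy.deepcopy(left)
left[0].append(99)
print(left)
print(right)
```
[[7, 4, 99], [2, 4, 4]]
[[7, 4], [2, 4, 4]]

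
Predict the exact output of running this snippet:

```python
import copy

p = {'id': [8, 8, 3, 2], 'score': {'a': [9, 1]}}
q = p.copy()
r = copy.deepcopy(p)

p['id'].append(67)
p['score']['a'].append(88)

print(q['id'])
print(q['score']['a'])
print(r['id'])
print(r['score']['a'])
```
[8, 8, 3, 2, 67]
[9, 1, 88]
[8, 8, 3, 2]
[9, 1]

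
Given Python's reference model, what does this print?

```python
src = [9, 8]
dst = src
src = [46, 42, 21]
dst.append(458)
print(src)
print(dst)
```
[46, 42, 21]
[9, 8, 458]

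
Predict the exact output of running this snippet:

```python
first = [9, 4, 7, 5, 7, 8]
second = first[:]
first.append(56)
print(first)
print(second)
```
[9, 4, 7, 5, 7, 8, 56]
[9, 4, 7, 5, 7, 8]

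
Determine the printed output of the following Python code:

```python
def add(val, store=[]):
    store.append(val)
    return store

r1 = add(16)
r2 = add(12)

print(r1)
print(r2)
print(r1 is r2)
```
[16, 12]
[16, 12]
True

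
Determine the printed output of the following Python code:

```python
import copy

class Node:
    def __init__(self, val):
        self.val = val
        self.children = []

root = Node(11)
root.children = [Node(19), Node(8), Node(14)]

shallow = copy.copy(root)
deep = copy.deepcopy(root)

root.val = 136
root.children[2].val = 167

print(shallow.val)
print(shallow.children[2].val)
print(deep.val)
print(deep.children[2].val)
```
11
167
11
14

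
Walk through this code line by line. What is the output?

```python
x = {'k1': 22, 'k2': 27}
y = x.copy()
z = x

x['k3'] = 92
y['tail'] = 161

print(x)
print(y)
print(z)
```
{'k1': 22, 'k2': 27, 'k3': 92}
{'k1': 22, 'k2': 27, 'tail': 161}
{'k1': 22, 'k2': 27, 'k3': 92}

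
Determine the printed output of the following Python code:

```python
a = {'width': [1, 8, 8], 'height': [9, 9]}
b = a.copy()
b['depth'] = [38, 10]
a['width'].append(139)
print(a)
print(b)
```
{'width': [1, 8, 8, 139], 'height': [9, 9]}
{'width': [1, 8, 8, 139], 'height': [9, 9], 'depth': [38, 10]}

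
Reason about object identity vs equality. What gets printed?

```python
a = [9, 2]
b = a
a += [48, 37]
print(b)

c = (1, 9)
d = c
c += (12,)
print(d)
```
[9, 2, 48, 37]
(1, 9)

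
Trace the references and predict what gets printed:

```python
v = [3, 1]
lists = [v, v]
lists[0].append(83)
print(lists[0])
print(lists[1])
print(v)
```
[3, 1, 83]
[3, 1, 83]
[3, 1, 83]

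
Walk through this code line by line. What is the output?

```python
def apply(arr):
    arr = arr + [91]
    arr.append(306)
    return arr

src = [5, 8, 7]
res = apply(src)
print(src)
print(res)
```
[5, 8, 7]
[5, 8, 7, 91, 306]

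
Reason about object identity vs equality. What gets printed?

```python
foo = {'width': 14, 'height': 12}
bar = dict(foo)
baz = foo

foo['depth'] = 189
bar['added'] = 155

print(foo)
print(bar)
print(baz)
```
{'width': 14, 'height': 12, 'depth': 189}
{'width': 14, 'height': 12, 'added': 155}
{'width': 14, 'height': 12, 'depth': 189}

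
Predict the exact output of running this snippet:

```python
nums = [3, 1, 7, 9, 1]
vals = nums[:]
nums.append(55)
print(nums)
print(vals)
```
[3, 1, 7, 9, 1, 55]
[3, 1, 7, 9, 1]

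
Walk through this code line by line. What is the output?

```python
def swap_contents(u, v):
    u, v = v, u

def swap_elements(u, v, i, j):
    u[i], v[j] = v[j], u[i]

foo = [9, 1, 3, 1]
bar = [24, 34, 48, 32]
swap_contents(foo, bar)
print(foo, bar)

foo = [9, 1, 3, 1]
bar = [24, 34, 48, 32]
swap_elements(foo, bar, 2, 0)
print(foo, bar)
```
[9, 1, 3, 1] [24, 34, 48, 32]
[9, 1, 24, 1] [3, 34, 48, 32]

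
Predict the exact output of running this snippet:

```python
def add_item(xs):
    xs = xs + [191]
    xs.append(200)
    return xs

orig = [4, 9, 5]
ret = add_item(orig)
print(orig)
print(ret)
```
[4, 9, 5]
[4, 9, 5, 191, 200]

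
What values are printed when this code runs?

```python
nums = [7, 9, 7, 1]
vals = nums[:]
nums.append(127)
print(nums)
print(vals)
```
[7, 9, 7, 1, 127]
[7, 9, 7, 1]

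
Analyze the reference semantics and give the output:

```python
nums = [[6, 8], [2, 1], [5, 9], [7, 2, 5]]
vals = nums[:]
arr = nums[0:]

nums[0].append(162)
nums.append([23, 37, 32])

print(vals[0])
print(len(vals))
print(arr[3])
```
[6, 8, 162]
4
[7, 2, 5]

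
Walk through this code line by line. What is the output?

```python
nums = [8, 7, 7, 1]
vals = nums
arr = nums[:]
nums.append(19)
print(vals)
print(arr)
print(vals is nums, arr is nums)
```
[8, 7, 7, 1, 19]
[8, 7, 7, 1]
True False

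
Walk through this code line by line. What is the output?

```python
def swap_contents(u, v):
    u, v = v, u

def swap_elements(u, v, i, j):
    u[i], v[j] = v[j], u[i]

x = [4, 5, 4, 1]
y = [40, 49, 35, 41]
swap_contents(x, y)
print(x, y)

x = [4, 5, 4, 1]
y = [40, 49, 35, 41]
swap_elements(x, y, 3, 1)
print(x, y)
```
[4, 5, 4, 1] [40, 49, 35, 41]
[4, 5, 4, 49] [40, 1, 35, 41]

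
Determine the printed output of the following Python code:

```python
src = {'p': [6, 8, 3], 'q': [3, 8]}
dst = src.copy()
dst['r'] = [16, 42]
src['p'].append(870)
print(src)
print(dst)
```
{'p': [6, 8, 3, 870], 'q': [3, 8]}
{'p': [6, 8, 3, 870], 'q': [3, 8], 'r': [16, 42]}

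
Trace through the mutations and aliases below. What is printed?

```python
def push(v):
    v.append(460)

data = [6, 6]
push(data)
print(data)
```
[6, 6, 460]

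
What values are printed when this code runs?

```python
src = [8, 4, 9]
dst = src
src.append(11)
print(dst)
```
[8, 4, 9, 11]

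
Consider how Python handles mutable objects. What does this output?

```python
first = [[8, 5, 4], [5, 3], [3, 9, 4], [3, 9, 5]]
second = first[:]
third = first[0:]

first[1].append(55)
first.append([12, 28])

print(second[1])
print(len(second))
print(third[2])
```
[5, 3, 55]
4
[3, 9, 4]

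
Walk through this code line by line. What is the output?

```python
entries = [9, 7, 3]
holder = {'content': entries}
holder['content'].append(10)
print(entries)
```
[9, 7, 3, 10]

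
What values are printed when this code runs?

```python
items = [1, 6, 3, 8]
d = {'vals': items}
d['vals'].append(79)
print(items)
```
[1, 6, 3, 8, 79]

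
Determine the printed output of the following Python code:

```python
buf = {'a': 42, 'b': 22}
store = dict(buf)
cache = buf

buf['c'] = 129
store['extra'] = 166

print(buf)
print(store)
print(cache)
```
{'a': 42, 'b': 22, 'c': 129}
{'a': 42, 'b': 22, 'extra': 166}
{'a': 42, 'b': 22, 'c': 129}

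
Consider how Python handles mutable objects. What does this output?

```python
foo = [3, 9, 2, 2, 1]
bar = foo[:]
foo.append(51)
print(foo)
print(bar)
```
[3, 9, 2, 2, 1, 51]
[3, 9, 2, 2, 1]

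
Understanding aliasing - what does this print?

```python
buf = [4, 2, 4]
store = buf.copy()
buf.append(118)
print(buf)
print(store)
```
[4, 2, 4, 118]
[4, 2, 4]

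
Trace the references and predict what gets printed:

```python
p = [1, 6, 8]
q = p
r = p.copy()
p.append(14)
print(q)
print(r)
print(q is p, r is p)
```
[1, 6, 8, 14]
[1, 6, 8]
True False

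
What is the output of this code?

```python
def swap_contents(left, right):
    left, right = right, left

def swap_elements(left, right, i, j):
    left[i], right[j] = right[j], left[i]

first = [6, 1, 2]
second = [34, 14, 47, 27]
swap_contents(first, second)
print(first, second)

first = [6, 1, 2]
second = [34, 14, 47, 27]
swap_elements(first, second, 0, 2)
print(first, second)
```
[6, 1, 2] [34, 14, 47, 27]
[47, 1, 2] [34, 14, 6, 27]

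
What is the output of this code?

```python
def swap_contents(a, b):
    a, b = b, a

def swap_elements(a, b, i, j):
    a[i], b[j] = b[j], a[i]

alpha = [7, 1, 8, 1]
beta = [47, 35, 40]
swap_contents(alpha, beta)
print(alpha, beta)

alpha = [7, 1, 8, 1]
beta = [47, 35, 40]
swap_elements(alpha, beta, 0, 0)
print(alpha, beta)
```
[7, 1, 8, 1] [47, 35, 40]
[47, 1, 8, 1] [7, 35, 40]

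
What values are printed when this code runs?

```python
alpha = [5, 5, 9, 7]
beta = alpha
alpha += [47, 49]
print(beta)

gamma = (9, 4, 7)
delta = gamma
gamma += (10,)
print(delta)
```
[5, 5, 9, 7, 47, 49]
(9, 4, 7)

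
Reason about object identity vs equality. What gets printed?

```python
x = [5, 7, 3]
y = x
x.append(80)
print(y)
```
[5, 7, 3, 80]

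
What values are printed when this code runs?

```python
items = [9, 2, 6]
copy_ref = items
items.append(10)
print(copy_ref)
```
[9, 2, 6, 10]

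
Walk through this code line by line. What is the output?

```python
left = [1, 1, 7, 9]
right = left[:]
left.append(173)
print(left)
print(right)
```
[1, 1, 7, 9, 173]
[1, 1, 7, 9]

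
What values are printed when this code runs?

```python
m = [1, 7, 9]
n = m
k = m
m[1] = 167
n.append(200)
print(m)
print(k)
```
[1, 167, 9, 200]
[1, 167, 9, 200]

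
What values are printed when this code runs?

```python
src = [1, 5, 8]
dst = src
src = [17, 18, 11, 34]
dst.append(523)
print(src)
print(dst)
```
[17, 18, 11, 34]
[1, 5, 8, 523]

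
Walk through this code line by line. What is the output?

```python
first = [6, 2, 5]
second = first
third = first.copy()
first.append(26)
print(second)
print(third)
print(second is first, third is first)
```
[6, 2, 5, 26]
[6, 2, 5]
True False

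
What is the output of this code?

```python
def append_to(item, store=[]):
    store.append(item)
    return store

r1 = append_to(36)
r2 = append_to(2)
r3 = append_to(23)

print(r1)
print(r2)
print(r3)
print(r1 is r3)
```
[36, 2, 23]
[36, 2, 23]
[36, 2, 23]
True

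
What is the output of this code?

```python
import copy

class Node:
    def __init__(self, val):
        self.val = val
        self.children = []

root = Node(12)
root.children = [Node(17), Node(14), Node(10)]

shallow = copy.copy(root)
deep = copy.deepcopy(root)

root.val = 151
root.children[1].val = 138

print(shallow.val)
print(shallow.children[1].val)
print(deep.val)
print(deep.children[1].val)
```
12
138
12
14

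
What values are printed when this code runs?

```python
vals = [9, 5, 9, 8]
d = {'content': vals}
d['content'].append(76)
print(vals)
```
[9, 5, 9, 8, 76]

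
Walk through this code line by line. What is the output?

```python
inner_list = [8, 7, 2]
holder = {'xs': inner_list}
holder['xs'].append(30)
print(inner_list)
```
[8, 7, 2, 30]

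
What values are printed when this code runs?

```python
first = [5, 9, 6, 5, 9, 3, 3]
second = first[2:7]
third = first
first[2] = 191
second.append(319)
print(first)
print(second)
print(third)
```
[5, 9, 191, 5, 9, 3, 3]
[6, 5, 9, 3, 3, 319]
[5, 9, 191, 5, 9, 3, 3]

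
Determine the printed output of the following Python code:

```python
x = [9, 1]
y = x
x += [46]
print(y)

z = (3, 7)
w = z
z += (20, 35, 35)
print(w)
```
[9, 1, 46]
(3, 7)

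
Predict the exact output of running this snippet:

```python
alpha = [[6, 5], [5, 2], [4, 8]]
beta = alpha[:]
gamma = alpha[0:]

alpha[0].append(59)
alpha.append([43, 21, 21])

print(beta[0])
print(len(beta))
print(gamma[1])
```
[6, 5, 59]
3
[5, 2]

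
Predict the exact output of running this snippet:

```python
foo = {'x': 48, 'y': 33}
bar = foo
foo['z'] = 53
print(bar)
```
{'x': 48, 'y': 33, 'z': 53}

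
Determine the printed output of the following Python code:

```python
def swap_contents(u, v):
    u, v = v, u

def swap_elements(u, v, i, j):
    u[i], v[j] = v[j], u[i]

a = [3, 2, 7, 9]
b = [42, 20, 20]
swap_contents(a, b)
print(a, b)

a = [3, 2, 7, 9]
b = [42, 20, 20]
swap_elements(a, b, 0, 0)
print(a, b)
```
[3, 2, 7, 9] [42, 20, 20]
[42, 2, 7, 9] [3, 20, 20]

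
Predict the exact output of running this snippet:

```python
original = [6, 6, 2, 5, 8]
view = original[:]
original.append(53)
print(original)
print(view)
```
[6, 6, 2, 5, 8, 53]
[6, 6, 2, 5, 8]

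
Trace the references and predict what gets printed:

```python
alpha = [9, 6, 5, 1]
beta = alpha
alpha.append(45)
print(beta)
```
[9, 6, 5, 1, 45]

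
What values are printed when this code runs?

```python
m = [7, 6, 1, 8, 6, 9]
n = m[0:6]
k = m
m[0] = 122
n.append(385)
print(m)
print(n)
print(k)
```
[122, 6, 1, 8, 6, 9]
[7, 6, 1, 8, 6, 9, 385]
[122, 6, 1, 8, 6, 9]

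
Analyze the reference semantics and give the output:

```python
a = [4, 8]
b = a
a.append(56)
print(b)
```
[4, 8, 56]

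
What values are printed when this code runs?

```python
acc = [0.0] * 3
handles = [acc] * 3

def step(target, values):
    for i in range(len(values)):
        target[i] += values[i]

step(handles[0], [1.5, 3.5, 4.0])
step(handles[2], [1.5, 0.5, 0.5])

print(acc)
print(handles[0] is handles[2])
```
[3.0, 4.0, 4.5]
True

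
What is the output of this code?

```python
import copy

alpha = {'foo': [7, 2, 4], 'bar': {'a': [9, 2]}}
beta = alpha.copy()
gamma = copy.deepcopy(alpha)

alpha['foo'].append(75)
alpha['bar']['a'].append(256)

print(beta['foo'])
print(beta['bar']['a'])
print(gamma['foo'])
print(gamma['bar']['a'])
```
[7, 2, 4, 75]
[9, 2, 256]
[7, 2, 4]
[9, 2]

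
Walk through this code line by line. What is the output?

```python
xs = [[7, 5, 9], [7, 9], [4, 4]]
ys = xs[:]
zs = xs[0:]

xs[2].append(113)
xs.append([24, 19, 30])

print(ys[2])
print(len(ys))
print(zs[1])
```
[4, 4, 113]
3
[7, 9]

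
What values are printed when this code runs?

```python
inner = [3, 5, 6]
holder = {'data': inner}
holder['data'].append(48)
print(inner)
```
[3, 5, 6, 48]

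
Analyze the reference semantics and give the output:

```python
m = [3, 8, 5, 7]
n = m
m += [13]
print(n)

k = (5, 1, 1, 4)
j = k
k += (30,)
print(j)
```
[3, 8, 5, 7, 13]
(5, 1, 1, 4)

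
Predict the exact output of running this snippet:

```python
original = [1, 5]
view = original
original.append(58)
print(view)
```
[1, 5, 58]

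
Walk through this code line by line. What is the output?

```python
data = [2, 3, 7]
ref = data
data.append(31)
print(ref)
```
[2, 3, 7, 31]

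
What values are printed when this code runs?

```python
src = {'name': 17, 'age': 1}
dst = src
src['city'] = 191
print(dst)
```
{'name': 17, 'age': 1, 'city': 191}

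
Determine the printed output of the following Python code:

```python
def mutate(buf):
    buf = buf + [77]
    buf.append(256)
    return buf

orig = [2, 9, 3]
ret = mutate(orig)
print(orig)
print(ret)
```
[2, 9, 3]
[2, 9, 3, 77, 256]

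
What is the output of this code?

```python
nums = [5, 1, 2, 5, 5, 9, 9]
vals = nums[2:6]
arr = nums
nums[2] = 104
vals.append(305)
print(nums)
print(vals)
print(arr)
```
[5, 1, 104, 5, 5, 9, 9]
[2, 5, 5, 9, 305]
[5, 1, 104, 5, 5, 9, 9]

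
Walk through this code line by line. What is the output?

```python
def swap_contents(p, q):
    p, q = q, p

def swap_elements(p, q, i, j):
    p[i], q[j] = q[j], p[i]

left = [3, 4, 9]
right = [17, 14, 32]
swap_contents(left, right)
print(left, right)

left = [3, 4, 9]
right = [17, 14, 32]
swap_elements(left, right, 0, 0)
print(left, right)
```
[3, 4, 9] [17, 14, 32]
[17, 4, 9] [3, 14, 32]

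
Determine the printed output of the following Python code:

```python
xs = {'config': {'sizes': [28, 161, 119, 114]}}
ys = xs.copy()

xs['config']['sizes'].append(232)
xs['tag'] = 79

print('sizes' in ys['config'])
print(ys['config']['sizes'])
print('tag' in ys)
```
True
[28, 161, 119, 114, 232]
False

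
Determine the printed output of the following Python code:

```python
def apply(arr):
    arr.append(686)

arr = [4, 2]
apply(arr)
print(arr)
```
[4, 2, 686]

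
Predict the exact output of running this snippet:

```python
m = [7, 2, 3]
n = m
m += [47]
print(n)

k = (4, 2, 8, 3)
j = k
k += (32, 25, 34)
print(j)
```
[7, 2, 3, 47]
(4, 2, 8, 3)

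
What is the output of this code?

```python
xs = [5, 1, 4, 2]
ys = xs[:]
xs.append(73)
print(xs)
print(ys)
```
[5, 1, 4, 2, 73]
[5, 1, 4, 2]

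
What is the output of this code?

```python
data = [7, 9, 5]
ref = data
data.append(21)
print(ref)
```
[7, 9, 5, 21]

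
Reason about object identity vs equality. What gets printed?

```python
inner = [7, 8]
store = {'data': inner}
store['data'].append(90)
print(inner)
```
[7, 8, 90]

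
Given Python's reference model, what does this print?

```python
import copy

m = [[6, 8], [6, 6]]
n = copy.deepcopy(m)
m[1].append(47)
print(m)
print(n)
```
[[6, 8], [6, 6, 47]]
[[6, 8], [6, 6]]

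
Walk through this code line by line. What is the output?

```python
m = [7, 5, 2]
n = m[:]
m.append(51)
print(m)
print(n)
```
[7, 5, 2, 51]
[7, 5, 2]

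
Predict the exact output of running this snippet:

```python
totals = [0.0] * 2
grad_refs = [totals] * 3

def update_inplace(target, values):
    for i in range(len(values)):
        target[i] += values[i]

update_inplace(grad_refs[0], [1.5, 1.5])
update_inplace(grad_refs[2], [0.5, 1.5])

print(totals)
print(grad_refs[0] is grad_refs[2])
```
[2.0, 3.0]
True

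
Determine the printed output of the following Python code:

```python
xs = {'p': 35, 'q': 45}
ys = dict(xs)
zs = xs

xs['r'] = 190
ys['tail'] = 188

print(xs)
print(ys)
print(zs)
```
{'p': 35, 'q': 45, 'r': 190}
{'p': 35, 'q': 45, 'tail': 188}
{'p': 35, 'q': 45, 'r': 190}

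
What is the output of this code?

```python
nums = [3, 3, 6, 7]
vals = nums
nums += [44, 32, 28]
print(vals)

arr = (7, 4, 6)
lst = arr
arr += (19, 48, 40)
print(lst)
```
[3, 3, 6, 7, 44, 32, 28]
(7, 4, 6)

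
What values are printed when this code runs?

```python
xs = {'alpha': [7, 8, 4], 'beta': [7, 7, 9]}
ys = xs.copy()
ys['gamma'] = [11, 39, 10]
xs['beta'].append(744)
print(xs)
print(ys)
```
{'alpha': [7, 8, 4], 'beta': [7, 7, 9, 744]}
{'alpha': [7, 8, 4], 'beta': [7, 7, 9, 744], 'gamma': [11, 39, 10]}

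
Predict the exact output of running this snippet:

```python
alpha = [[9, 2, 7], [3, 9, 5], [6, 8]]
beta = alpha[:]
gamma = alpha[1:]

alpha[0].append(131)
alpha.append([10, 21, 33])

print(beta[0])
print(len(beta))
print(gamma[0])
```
[9, 2, 7, 131]
3
[3, 9, 5]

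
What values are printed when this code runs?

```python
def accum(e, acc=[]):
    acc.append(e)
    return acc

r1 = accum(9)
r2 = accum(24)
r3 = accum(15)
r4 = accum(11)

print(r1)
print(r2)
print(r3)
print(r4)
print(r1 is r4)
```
[9, 24, 15, 11]
[9, 24, 15, 11]
[9, 24, 15, 11]
[9, 24, 15, 11]
True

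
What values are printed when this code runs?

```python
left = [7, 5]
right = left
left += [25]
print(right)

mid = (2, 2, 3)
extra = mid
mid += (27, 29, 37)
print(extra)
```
[7, 5, 25]
(2, 2, 3)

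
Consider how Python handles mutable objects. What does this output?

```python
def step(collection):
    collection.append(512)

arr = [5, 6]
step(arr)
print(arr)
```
[5, 6, 512]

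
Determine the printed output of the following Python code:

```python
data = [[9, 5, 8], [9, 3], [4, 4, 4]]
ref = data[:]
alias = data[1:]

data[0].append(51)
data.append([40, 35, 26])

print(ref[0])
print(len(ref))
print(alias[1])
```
[9, 5, 8, 51]
3
[4, 4, 4]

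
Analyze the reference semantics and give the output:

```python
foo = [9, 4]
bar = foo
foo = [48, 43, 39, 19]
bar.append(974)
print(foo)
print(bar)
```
[48, 43, 39, 19]
[9, 4, 974]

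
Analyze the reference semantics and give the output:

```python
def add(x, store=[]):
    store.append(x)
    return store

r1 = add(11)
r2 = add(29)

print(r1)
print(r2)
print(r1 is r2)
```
[11, 29]
[11, 29]
True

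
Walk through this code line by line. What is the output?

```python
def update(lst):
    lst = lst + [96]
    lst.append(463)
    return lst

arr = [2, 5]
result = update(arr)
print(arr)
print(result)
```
[2, 5]
[2, 5, 96, 463]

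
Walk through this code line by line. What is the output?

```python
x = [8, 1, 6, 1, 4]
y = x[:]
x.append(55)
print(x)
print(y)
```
[8, 1, 6, 1, 4, 55]
[8, 1, 6, 1, 4]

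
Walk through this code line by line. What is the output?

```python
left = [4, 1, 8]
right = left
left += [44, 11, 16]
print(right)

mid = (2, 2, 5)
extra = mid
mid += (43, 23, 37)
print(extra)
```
[4, 1, 8, 44, 11, 16]
(2, 2, 5)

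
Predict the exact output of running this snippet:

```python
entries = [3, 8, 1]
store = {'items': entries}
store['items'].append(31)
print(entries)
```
[3, 8, 1, 31]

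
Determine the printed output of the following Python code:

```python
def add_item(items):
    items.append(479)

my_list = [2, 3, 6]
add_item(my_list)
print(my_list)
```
[2, 3, 6, 479]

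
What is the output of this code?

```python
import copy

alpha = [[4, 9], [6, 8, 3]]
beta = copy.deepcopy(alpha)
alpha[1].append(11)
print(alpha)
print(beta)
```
[[4, 9], [6, 8, 3, 11]]
[[4, 9], [6, 8, 3]]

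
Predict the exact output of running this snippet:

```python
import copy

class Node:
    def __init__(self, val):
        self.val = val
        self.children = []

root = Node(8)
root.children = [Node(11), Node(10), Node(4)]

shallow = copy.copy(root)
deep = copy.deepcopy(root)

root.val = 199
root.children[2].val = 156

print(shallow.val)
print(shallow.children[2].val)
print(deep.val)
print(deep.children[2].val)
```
8
156
8
4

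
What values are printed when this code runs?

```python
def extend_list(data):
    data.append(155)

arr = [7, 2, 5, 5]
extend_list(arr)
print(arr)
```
[7, 2, 5, 5, 155]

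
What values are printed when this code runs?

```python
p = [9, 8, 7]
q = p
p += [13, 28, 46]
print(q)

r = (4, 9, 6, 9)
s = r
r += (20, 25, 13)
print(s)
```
[9, 8, 7, 13, 28, 46]
(4, 9, 6, 9)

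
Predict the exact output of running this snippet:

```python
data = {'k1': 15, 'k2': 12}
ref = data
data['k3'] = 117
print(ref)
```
{'k1': 15, 'k2': 12, 'k3': 117}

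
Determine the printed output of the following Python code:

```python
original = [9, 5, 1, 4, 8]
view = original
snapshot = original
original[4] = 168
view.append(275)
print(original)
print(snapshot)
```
[9, 5, 1, 4, 168, 275]
[9, 5, 1, 4, 168, 275]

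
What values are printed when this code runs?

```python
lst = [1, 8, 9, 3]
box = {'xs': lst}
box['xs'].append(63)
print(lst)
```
[1, 8, 9, 3, 63]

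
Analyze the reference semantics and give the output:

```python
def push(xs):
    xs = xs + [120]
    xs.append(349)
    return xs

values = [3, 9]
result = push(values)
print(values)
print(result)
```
[3, 9]
[3, 9, 120, 349]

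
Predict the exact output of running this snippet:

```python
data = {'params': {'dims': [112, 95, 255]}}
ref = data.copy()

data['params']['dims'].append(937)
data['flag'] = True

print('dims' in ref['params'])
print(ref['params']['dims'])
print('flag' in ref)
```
True
[112, 95, 255, 937]
False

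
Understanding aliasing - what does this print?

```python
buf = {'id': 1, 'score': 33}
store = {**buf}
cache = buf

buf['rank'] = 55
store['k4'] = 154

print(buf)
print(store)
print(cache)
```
{'id': 1, 'score': 33, 'rank': 55}
{'id': 1, 'score': 33, 'k4': 154}
{'id': 1, 'score': 33, 'rank': 55}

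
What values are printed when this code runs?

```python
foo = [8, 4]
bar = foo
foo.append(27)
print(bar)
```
[8, 4, 27]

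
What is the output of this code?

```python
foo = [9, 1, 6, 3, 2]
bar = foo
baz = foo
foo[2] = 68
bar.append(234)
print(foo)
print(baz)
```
[9, 1, 68, 3, 2, 234]
[9, 1, 68, 3, 2, 234]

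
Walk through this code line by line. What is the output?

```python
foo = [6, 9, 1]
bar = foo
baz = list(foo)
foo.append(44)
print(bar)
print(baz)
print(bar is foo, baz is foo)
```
[6, 9, 1, 44]
[6, 9, 1]
True False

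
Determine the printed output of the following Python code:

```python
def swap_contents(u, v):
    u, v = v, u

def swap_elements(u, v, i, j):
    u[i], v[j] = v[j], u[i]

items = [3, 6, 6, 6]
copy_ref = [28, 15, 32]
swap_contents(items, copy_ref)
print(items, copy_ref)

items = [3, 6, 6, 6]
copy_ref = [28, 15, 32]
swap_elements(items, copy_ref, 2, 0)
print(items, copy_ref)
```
[3, 6, 6, 6] [28, 15, 32]
[3, 6, 28, 6] [6, 15, 32]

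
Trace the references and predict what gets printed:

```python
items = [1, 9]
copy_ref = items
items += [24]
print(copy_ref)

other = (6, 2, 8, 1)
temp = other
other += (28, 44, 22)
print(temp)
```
[1, 9, 24]
(6, 2, 8, 1)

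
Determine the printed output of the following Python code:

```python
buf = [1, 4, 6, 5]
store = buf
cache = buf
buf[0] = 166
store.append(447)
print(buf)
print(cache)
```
[166, 4, 6, 5, 447]
[166, 4, 6, 5, 447]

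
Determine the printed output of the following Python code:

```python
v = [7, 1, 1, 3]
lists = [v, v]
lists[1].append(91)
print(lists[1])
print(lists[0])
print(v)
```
[7, 1, 1, 3, 91]
[7, 1, 1, 3, 91]
[7, 1, 1, 3, 91]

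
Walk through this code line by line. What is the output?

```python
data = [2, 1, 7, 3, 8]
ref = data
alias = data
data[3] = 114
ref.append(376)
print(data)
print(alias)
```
[2, 1, 7, 114, 8, 376]
[2, 1, 7, 114, 8, 376]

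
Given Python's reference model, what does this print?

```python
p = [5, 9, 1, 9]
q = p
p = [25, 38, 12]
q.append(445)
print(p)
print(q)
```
[25, 38, 12]
[5, 9, 1, 9, 445]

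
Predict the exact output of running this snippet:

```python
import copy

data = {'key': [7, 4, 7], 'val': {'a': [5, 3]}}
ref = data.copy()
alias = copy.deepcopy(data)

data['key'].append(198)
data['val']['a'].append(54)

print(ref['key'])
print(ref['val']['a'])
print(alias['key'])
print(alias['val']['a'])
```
[7, 4, 7, 198]
[5, 3, 54]
[7, 4, 7]
[5, 3]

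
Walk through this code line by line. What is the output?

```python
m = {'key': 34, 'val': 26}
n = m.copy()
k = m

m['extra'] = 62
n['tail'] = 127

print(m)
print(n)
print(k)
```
{'key': 34, 'val': 26, 'extra': 62}
{'key': 34, 'val': 26, 'tail': 127}
{'key': 34, 'val': 26, 'extra': 62}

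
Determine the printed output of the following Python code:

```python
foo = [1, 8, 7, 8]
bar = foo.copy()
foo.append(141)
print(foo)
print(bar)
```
[1, 8, 7, 8, 141]
[1, 8, 7, 8]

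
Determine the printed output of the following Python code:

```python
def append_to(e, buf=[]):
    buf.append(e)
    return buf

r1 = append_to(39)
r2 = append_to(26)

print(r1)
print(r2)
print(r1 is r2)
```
[39, 26]
[39, 26]
True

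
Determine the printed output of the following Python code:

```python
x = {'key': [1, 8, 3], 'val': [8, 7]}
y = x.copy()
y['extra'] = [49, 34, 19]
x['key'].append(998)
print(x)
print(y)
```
{'key': [1, 8, 3, 998], 'val': [8, 7]}
{'key': [1, 8, 3, 998], 'val': [8, 7], 'extra': [49, 34, 19]}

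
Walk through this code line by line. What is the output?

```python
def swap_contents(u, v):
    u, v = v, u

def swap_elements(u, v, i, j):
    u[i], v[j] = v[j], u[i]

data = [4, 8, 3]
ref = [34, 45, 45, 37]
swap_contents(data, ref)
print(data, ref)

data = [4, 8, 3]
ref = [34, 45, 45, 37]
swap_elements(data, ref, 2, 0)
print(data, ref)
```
[4, 8, 3] [34, 45, 45, 37]
[4, 8, 34] [3, 45, 45, 37]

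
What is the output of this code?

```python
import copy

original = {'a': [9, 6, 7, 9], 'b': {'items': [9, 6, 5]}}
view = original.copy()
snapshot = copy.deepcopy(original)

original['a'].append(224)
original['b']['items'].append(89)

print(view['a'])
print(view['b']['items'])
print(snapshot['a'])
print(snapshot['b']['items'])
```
[9, 6, 7, 9, 224]
[9, 6, 5, 89]
[9, 6, 7, 9]
[9, 6, 5]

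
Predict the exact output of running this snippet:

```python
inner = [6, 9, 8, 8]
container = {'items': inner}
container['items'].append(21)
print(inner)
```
[6, 9, 8, 8, 21]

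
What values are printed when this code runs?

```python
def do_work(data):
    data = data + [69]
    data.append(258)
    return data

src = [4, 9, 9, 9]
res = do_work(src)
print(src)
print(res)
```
[4, 9, 9, 9]
[4, 9, 9, 9, 69, 258]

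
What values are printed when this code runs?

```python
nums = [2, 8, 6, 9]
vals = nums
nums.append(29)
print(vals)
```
[2, 8, 6, 9, 29]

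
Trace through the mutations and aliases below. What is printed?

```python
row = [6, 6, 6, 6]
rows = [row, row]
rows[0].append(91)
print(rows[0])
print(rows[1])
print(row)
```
[6, 6, 6, 6, 91]
[6, 6, 6, 6, 91]
[6, 6, 6, 6, 91]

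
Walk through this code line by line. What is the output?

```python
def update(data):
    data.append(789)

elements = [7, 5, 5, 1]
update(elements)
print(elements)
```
[7, 5, 5, 1, 789]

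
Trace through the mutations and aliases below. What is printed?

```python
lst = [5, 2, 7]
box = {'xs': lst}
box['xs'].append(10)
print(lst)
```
[5, 2, 7, 10]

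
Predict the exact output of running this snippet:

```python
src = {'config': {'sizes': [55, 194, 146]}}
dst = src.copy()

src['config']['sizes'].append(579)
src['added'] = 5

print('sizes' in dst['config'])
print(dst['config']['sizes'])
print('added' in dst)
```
True
[55, 194, 146, 579]
False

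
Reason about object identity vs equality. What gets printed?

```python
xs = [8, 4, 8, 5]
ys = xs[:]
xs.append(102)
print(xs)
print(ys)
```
[8, 4, 8, 5, 102]
[8, 4, 8, 5]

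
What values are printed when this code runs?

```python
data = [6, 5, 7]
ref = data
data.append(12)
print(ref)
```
[6, 5, 7, 12]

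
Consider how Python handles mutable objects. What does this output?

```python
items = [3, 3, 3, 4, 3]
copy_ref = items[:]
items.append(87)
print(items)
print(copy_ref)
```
[3, 3, 3, 4, 3, 87]
[3, 3, 3, 4, 3]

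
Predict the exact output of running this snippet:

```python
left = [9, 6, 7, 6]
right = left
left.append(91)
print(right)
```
[9, 6, 7, 6, 91]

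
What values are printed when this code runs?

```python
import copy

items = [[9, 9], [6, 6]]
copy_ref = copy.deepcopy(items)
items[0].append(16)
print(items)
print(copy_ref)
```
[[9, 9, 16], [6, 6]]
[[9, 9], [6, 6]]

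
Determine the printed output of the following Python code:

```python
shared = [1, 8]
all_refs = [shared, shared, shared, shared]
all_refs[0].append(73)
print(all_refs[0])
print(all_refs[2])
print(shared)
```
[1, 8, 73]
[1, 8, 73]
[1, 8, 73]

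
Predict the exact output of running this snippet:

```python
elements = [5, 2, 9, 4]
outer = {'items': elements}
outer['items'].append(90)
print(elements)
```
[5, 2, 9, 4, 90]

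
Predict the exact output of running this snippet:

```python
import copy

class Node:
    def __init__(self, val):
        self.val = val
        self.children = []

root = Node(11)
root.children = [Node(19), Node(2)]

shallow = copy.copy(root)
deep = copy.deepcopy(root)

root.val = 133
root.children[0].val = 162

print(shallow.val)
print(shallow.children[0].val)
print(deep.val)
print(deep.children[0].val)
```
11
162
11
19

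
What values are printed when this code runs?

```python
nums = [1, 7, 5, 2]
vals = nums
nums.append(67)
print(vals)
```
[1, 7, 5, 2, 67]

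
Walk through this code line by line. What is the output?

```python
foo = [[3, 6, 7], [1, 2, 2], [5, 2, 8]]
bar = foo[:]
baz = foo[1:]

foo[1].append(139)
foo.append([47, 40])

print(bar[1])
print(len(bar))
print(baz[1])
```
[1, 2, 2, 139]
3
[5, 2, 8]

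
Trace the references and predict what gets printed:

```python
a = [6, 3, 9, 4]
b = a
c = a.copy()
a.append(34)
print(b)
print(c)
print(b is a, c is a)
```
[6, 3, 9, 4, 34]
[6, 3, 9, 4]
True False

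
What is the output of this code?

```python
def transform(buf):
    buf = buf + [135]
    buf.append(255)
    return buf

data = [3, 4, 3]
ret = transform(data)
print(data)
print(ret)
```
[3, 4, 3]
[3, 4, 3, 135, 255]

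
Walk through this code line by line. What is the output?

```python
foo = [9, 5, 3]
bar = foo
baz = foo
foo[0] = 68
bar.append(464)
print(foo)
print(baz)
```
[68, 5, 3, 464]
[68, 5, 3, 464]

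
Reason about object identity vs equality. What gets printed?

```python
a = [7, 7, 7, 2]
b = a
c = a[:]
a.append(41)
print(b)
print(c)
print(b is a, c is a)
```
[7, 7, 7, 2, 41]
[7, 7, 7, 2]
True False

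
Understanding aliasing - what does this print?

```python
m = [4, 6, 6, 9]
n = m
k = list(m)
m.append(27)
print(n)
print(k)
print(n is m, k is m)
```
[4, 6, 6, 9, 27]
[4, 6, 6, 9]
True False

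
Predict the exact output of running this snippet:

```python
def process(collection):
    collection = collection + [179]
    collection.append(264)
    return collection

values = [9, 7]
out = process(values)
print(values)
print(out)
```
[9, 7]
[9, 7, 179, 264]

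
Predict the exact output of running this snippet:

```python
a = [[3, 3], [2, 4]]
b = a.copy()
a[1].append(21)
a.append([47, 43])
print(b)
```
[[3, 3], [2, 4, 21]]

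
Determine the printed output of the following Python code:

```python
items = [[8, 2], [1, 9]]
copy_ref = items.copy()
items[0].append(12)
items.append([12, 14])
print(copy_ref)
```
[[8, 2, 12], [1, 9]]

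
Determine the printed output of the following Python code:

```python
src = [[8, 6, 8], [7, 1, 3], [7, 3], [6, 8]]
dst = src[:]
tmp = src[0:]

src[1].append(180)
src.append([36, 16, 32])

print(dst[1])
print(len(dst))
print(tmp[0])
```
[7, 1, 3, 180]
4
[8, 6, 8]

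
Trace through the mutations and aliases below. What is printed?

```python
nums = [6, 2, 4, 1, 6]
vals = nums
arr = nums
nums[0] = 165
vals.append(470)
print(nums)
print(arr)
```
[165, 2, 4, 1, 6, 470]
[165, 2, 4, 1, 6, 470]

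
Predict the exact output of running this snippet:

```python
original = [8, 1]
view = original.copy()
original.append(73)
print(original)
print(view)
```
[8, 1, 73]
[8, 1]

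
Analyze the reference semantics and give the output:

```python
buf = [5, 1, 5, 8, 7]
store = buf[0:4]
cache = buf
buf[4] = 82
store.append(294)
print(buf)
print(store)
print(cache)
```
[5, 1, 5, 8, 82]
[5, 1, 5, 8, 294]
[5, 1, 5, 8, 82]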